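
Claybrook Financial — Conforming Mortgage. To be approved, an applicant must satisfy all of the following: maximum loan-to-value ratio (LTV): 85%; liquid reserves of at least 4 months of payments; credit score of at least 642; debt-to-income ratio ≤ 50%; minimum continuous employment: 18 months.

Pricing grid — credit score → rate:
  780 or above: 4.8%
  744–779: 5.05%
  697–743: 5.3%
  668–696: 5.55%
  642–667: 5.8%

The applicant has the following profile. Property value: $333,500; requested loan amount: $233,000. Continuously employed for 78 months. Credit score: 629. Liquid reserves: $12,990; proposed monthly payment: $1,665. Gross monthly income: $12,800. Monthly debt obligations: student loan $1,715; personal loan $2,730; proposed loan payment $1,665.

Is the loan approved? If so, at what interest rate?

Denied

Credit score 629 < 642 (below minimum)
Employment 78 ≥ 18 months
Reserves = 12,990/1,665 = 7.8 months ≥ 4
Total monthly debts = (1,715 + 2,730 + 1,665) = 6,110. DTI: 6,110 ÷ 12,800 = 47.7%, within the 50% cap
LTV: 233,000 ÷ 333,500 = 69.9%, within 85% cap
Not all requirements met → denied.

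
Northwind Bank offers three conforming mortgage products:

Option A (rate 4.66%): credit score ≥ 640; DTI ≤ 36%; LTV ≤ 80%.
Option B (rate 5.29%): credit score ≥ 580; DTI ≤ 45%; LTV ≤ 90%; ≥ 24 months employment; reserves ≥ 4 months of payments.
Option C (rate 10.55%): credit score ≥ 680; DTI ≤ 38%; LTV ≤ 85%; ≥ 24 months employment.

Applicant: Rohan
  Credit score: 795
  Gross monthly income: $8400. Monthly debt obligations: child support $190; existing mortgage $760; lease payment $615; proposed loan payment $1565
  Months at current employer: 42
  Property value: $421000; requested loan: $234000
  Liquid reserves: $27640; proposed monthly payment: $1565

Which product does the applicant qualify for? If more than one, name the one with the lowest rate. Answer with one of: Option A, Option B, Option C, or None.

Total debts = (190 + 760 + 615 + 1,565) = 3,130; DTI = 3,130/8,400 = 37.3%.
LTV = 234,000/421,000 = 55.6%.
Reserves = 27,640/1,565 = 17.7 months.
Option A: score 795 ≥ 640; DTI 37.3% > 36%; LTV 55.6% ≤ 80% → does not qualify.
Option B: score 795 ≥ 580; DTI 37.3% ≤ 45%; LTV 55.6% ≤ 90%; employment 42 ≥ 24 mo; reserves 17.7 ≥ 4 mo → qualifies.
Option C: score 795 ≥ 680; DTI 37.3% ≤ 38%; LTV 55.6% ≤ 85%; employment 42 ≥ 24 mo → qualifies.
Qualifying: Option B, Option C. Lowest rate is 5.29% → Option B.

Option B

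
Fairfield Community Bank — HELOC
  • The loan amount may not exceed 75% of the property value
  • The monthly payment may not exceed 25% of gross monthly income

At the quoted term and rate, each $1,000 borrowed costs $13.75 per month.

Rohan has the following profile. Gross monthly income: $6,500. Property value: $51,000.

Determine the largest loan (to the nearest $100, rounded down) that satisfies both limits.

Payment cap: 25% × $6,500 = $1,625/month.
At $13.75 per $1,000, that supports 1,625/13.75 × 1,000 ≈ $118,181 → $118,100.
LTV cap: 75% × $51,000 = $38,250 → $38,200.
Binding constraint: loan-to-value.

$38,200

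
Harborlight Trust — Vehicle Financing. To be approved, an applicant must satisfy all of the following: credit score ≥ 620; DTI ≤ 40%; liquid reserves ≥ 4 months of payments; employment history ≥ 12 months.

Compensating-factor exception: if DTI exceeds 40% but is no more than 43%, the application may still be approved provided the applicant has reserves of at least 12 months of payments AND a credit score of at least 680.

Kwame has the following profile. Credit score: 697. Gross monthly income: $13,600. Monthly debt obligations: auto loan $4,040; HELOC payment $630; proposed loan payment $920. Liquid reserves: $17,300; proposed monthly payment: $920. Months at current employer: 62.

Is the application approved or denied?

Credit score 697 ≥ 620 (meets base)
Total debts = (4,040 + 630 + 920) = 5,590. DTI = 5,590/13,600 = 41.1% > 40% — standard DTI limit exceeded.
Reserves: 17,300 ÷ 920 = 18.8 months (meets 4-month minimum)
Employment 62 ≥ 12 months
41.1% falls in the override range (40%–43%), so the compensating-factor test applies.
Reserves 18.8 ≥ 12 months; credit score 697 ≥ 680.
Both override conditions satisfied; DTI exception granted.

Approved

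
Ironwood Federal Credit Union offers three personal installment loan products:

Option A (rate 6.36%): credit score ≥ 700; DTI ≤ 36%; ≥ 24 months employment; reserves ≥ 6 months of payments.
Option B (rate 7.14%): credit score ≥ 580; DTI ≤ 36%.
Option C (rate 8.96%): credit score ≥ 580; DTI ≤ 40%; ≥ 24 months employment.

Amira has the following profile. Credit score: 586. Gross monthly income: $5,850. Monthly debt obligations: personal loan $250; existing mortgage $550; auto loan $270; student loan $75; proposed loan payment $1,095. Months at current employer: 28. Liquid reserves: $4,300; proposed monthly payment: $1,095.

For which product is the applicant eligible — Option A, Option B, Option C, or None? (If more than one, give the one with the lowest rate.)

Option C

Total debts = (250 + 550 + 270 + 75 + 1,095) = 2,240; DTI = 2,240/5,850 = 38.3%.
Reserves = 4,300/1,095 = 3.9 months.
Option A: score 586 < 700; DTI 38.3% > 36%; employment 28 ≥ 24 mo; reserves 3.9 < 6 mo → does not qualify.
Option B: score 586 ≥ 580; DTI 38.3% > 36% → does not qualify.
Option C: score 586 ≥ 580; DTI 38.3% ≤ 40%; employment 28 ≥ 24 mo → qualifies.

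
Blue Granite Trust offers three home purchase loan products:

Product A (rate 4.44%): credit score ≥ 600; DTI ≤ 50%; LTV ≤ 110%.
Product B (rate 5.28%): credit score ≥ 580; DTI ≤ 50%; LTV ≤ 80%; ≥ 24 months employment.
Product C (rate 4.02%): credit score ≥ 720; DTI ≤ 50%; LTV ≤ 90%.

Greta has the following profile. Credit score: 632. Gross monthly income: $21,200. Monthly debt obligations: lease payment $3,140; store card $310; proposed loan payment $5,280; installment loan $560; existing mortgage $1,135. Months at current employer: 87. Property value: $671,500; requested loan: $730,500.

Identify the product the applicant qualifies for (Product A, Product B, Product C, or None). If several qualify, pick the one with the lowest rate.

Total debts = (3,140 + 310 + 5,280 + 560 + 1,135) = 10,425; DTI = 10,425/21,200 = 49.2%.
LTV = 730,500/671,500 = 108.8%.
Product A: score 632 ≥ 600; DTI 49.2% ≤ 50%; LTV 108.8% ≤ 110% → qualifies.
Product B: score 632 ≥ 580; DTI 49.2% ≤ 50%; LTV 108.8% > 80%; employment 87 ≥ 24 mo → does not qualify.
Product C: score 632 < 720; DTI 49.2% ≤ 50%; LTV 108.8% > 90% → does not qualify.

Product A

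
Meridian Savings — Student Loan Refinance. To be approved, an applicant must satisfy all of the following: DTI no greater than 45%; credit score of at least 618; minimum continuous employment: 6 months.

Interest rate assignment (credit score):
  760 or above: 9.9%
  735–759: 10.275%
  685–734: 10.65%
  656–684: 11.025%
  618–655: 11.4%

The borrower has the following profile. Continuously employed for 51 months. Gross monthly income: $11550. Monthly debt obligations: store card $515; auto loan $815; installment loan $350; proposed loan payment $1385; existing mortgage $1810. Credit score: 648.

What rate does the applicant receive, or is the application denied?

Credit score 648 ≥ 618 (meets minimum)
Employment 51 ≥ 6 months
Total monthly debts = (515 + 815 + 350 + 1,385 + 1,810) = 4,875. DTI = 4,875/11,550 = 42.2% ≤ 45%
All requirements met. Score 648 falls in the 618–655 tier → 11.4%.

Approved at 11.4%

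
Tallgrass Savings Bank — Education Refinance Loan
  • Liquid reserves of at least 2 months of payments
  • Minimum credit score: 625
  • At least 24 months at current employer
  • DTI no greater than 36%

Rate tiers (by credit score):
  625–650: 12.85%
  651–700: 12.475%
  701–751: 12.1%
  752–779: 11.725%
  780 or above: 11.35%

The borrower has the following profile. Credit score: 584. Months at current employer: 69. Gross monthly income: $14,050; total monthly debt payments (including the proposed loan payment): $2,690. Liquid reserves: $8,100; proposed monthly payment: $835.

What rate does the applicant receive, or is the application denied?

Credit score 584 < 625 (below minimum)
Debt-to-income = 2,690/14,050 = 19.1% — meets 36% limit
Liquid reserves cover 8,100/835 = 9.7 months — ≥ 2 required
Employment 69 ≥ 24 months
Not all requirements met → denied.

Denied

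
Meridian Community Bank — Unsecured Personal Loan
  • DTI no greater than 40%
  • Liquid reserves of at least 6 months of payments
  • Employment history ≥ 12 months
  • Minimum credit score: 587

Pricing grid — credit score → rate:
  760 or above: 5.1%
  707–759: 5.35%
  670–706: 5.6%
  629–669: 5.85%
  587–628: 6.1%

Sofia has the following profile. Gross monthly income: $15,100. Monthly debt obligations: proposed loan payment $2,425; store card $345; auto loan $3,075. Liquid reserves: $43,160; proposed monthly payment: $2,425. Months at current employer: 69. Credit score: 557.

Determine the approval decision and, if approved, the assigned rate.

Credit score 557 < 587 (below minimum)
Employment 69 ≥ 12 months
Total monthly debts = (2,425 + 345 + 3,075) = 5,845. DTI: 5,845 ÷ 15,100 = 38.7%, within the 40% cap
Reserves: 43,160 ÷ 2,425 = 17.8 months (meets 6-month minimum)
Not all requirements met → denied.

Denied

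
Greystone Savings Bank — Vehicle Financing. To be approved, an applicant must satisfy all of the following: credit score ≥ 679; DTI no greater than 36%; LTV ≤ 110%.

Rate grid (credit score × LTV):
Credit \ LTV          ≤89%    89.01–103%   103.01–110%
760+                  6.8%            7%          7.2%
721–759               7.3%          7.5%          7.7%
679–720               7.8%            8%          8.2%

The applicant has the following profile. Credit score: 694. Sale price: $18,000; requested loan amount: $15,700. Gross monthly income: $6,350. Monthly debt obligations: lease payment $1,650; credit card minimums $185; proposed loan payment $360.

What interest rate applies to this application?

Credit score 694 ≥ 679; Total monthly debts = (1,650 + 185 + 360) = 2,195. DTI = 2,195/6,350 = 34.6% ≤ 36%
LTV: 15,700 ÷ 18,000 = 87.2%, within 110% cap
Row: 694 falls in 679–720. Column: 87.2% falls in ≤89%. Rate = 7.8%.

7.8%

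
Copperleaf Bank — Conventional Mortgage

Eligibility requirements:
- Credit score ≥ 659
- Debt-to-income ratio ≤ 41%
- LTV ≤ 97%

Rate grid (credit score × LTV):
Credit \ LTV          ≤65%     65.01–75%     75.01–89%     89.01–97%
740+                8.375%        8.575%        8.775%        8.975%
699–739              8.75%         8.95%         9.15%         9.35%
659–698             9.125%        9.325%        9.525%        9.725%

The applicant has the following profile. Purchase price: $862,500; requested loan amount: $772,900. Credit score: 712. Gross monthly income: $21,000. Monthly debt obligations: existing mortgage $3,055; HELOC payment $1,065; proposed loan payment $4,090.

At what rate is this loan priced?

Credit score 712 ≥ 659; Total monthly debts = (3,055 + 1,065 + 4,090) = 8,210. Debt-to-income = 8,210/21,000 = 39.1% — meets 41% limit
Loan-to-value = 772,900/862,500 = 89.6% — pass (97% max)
Credit 712 → row 699–739; LTV 89.6% → column 89.01–97%. Grid cell → 9.35%.

9.35%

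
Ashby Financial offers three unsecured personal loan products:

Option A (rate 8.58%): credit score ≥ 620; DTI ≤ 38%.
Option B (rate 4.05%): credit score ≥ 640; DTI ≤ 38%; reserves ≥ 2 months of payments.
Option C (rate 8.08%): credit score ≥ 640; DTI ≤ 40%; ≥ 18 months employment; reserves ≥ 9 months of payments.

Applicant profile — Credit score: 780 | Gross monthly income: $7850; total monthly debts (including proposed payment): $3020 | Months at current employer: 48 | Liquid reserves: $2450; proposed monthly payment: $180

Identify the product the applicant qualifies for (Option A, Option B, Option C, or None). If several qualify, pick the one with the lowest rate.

Option C

DTI = 3,020/7,850 = 38.5%.
Reserves = 2,450/180 = 13.6 months.
Option A: score 780 ≥ 620; DTI 38.5% > 38% → does not qualify.
Option B: score 780 ≥ 640; DTI 38.5% > 38%; reserves 13.6 ≥ 2 mo → does not qualify.
Option C: score 780 ≥ 640; DTI 38.5% ≤ 40%; employment 48 ≥ 18 mo; reserves 13.6 ≥ 9 mo → qualifies.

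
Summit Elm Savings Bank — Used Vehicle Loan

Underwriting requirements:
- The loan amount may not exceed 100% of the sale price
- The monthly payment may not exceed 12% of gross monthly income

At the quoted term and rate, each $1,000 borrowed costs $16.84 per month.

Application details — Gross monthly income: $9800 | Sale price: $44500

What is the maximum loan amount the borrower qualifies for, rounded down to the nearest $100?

Payment cap: 12% × $9,800 = $1,176/month.
At $16.84 per $1,000, that supports 1,176/16.84 × 1,000 ≈ $69,833 → $69,800.
LTV cap: 100% × $44,500 = $44,500 → $44,500.
Binding constraint: loan-to-value.

$44,500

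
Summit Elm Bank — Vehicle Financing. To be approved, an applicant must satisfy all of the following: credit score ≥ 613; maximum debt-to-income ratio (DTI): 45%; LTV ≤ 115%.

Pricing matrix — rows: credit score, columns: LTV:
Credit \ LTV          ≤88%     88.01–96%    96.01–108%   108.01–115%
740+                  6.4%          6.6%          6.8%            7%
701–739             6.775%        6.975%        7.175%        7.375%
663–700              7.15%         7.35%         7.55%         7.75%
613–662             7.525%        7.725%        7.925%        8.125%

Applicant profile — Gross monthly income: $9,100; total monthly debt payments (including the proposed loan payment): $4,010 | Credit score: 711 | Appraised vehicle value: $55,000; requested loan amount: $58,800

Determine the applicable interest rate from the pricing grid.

Credit score 711 ≥ 613; DTI = 4,010/9,100 = 44.1% ≤ 45%
LTV: 58,800 ÷ 55,000 = 106.9%, within 115% cap
Row: 711 falls in 701–739. Column: 106.9% falls in 96.01–108%. Rate = 7.175%.

7.175%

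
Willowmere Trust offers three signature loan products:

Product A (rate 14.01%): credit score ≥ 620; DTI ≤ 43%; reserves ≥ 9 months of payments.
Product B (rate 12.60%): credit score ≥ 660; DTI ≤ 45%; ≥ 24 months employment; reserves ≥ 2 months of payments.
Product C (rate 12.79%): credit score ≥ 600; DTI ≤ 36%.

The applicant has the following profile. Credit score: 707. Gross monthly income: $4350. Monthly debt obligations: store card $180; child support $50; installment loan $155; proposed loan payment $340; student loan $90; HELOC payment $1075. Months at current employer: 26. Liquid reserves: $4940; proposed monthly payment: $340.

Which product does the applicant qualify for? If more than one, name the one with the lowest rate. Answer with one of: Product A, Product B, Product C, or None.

Product B

Total debts = (180 + 50 + 155 + 340 + 90 + 1,075) = 1,890; DTI = 1,890/4,350 = 43.4%.
Reserves = 4,940/340 = 14.5 months.
Product A: score 707 ≥ 620; DTI 43.4% > 43%; reserves 14.5 ≥ 9 mo → does not qualify.
Product B: score 707 ≥ 660; DTI 43.4% ≤ 45%; employment 26 ≥ 24 mo; reserves 14.5 ≥ 2 mo → qualifies.
Product C: score 707 ≥ 600; DTI 43.4% > 36% → does not qualify.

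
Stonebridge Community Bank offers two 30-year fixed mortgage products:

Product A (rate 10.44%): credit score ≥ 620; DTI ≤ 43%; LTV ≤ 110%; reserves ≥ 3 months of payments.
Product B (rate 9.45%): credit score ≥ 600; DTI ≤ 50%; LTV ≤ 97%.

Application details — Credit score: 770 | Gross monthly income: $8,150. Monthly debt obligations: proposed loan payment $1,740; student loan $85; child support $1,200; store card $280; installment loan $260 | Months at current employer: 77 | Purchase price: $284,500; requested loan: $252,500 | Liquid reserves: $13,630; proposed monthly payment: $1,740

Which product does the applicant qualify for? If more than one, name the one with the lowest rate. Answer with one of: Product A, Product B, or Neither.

Total debts = (1,740 + 85 + 1,200 + 280 + 260) = 3,565; DTI = 3,565/8,150 = 43.7%.
LTV = 252,500/284,500 = 88.8%.
Reserves = 13,630/1,740 = 7.8 months.
Product A: score 770 ≥ 620; DTI 43.7% > 43%; LTV 88.8% ≤ 110%; reserves 7.8 ≥ 3 mo → does not qualify.
Product B: score 770 ≥ 600; DTI 43.7% ≤ 50%; LTV 88.8% ≤ 97% → qualifies.

Product B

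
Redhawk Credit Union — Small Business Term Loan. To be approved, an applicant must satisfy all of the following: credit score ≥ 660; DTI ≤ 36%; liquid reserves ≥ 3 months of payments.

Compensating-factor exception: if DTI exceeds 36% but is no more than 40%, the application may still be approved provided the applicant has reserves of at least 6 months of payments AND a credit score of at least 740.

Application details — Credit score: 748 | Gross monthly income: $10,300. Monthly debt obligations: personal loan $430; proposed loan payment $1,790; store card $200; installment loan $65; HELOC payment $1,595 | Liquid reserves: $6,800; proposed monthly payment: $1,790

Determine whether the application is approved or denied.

Credit score 748 ≥ 660 (meets base)
Total debts = (430 + 1,790 + 200 + 65 + 1,595) = 4,080. DTI = 4,080/10,300 = 39.6% > 36% — standard DTI limit exceeded.
Reserves: 6,800 ÷ 1,790 = 3.8 months (meets 3-month minimum)
39.6% falls in the override range (36%–40%), so the compensating-factor test applies.
Override check — reserves: 3.8 mo (short of 6); score: 748 (ok).
Compensating-factor requirement not fully met.

Denied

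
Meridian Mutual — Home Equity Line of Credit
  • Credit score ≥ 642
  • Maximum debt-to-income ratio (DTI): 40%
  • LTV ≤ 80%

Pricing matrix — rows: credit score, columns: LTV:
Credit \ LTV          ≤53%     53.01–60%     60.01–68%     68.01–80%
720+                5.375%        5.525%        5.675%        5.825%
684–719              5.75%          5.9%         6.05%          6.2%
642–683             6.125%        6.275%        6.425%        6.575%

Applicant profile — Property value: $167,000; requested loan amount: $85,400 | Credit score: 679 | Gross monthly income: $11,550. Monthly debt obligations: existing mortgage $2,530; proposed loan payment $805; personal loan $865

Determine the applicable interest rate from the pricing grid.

6.125%

Credit score 679 ≥ 642; Total monthly debts = (2,530 + 805 + 865) = 4,200. DTI = 4,200/11,550 = 36.4% ≤ 40%
LTV = 85,400/167,000 = 51.1% ≤ 80%
Row: 679 falls in 642–683. Column: 51.1% falls in ≤53%. Rate = 6.125%.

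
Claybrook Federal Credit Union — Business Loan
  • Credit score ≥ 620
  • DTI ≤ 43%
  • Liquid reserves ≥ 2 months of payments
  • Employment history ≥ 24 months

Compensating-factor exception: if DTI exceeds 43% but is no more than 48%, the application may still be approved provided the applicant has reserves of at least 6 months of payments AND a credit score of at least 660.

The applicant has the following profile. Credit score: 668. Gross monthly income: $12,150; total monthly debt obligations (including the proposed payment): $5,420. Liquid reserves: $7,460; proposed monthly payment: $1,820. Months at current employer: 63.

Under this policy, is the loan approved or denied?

Credit score 668 ≥ 620 (meets base)
DTI = 5,420/12,150 = 44.6% > 43% — standard DTI limit exceeded.
Reserves: 7,460 ÷ 1,820 = 4.1 months (meets 2-month minimum)
Employment 63 ≥ 24 months
DTI 44.6% is within the 43%–48% exception band; checking compensating factors.
Override check — reserves: 4.1 mo (short of 6); score: 668 (ok).
Override conditions not both satisfied; exception does not apply.

Denied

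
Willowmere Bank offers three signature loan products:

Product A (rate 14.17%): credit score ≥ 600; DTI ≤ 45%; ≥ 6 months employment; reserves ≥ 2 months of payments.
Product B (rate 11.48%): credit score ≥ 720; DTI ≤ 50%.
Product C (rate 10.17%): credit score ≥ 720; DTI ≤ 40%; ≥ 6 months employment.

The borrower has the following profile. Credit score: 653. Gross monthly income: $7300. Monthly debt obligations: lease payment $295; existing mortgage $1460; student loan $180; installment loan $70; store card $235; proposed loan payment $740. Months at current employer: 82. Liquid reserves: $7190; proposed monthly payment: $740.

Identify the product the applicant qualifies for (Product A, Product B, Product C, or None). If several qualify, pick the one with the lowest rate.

Product A

Total debts = (295 + 1,460 + 180 + 70 + 235 + 740) = 2,980; DTI = 2,980/7,300 = 40.8%.
Reserves = 7,190/740 = 9.7 months.
Product A: score 653 ≥ 600; DTI 40.8% ≤ 45%; employment 82 ≥ 6 mo; reserves 9.7 ≥ 2 mo → qualifies.
Product B: score 653 < 720; DTI 40.8% ≤ 50% → does not qualify.
Product C: score 653 < 720; DTI 40.8% > 40%; employment 82 ≥ 6 mo → does not qualify.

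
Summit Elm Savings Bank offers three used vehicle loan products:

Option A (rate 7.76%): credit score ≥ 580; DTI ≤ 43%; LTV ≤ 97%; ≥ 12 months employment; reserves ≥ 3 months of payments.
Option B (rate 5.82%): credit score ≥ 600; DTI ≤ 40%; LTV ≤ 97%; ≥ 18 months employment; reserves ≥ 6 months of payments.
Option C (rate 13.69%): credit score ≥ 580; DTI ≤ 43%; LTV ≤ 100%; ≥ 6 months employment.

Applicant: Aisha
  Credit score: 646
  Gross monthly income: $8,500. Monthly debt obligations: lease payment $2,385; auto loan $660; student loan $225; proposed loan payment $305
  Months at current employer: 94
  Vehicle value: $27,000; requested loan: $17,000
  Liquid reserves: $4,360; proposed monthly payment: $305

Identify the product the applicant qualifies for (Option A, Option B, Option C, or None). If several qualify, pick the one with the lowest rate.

Option A

Total debts = (2,385 + 660 + 225 + 305) = 3,575; DTI = 3,575/8,500 = 42.1%.
LTV = 17,000/27,000 = 63%.
Reserves = 4,360/305 = 14.3 months.
Option A: score 646 ≥ 580; DTI 42.1% ≤ 43%; LTV 63% ≤ 97%; employment 94 ≥ 12 mo; reserves 14.3 ≥ 3 mo → qualifies.
Option B: score 646 ≥ 600; DTI 42.1% > 40%; LTV 63% ≤ 97%; employment 94 ≥ 18 mo; reserves 14.3 ≥ 6 mo → does not qualify.
Option C: score 646 ≥ 580; DTI 42.1% ≤ 43%; LTV 63% ≤ 100%; employment 94 ≥ 6 mo → qualifies.
Qualifying: Option A, Option C. Lowest rate is 7.76% → Option A.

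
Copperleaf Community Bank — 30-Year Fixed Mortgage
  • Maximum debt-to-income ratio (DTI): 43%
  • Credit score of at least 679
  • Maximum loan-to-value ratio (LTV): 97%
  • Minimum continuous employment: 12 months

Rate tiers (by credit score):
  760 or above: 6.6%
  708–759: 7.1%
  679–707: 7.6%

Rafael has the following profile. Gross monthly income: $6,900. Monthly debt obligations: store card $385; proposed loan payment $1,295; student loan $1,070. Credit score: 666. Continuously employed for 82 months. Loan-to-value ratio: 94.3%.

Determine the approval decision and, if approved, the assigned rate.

Denied

Credit score 666 < 679 (below minimum)
Employment 82 ≥ 12 months
LTV 94.3% ≤ 97%
Total monthly debts = (385 + 1,295 + 1,070) = 2,750. DTI = 2,750/6,900 = 39.9% ≤ 43%
Not all requirements met → denied.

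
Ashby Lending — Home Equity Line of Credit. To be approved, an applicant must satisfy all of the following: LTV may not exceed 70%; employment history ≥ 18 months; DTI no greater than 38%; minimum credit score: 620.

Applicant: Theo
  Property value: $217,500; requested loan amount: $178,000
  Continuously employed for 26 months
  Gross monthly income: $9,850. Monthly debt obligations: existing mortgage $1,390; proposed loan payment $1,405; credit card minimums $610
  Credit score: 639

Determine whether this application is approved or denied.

LTV: 178,000 ÷ 217,500 = 81.8%, exceeds 70% cap
Employment 26 ≥ 18 months
Total monthly debts = (1,390 + 1,405 + 610) = 3,405. DTI: 3,405 ÷ 9,850 = 34.6%, within the 38% cap
Credit score 639 ≥ 620 (meets)
Fails on LTV.

Denied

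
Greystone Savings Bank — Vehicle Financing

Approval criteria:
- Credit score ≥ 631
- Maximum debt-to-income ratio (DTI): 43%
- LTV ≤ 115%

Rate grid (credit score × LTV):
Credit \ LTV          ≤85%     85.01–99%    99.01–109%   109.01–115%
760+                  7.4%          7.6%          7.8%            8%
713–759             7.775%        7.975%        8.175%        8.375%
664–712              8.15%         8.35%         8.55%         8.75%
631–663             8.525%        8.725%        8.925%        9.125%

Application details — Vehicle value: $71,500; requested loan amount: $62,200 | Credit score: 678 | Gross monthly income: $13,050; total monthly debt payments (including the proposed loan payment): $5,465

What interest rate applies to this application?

8.35%

Credit score 678 ≥ 631; DTI: 5,465 ÷ 13,050 = 41.9%, within the 43% cap
Loan-to-value = 62,200/71,500 = 87% — pass (115% max)
Row: 678 falls in 664–712. Column: 87% falls in 85.01–99%. Rate = 8.35%.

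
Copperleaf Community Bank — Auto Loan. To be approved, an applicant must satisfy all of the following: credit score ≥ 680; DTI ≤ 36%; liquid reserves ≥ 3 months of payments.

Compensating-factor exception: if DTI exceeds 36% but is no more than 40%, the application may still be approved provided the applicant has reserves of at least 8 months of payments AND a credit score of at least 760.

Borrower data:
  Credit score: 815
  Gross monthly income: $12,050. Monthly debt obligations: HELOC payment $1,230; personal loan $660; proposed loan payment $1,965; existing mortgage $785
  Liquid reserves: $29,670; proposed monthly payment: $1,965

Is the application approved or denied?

Approved

Credit score 815 ≥ 680 (meets base)
Total debts = (1,230 + 660 + 1,965 + 785) = 4,640. DTI = 4,640/12,050 = 38.5% > 36% — standard DTI limit exceeded.
Reserves = 29,670/1,965 = 15.1 months ≥ 3
38.5% falls in the override range (36%–40%), so the compensating-factor test applies.
Reserves 15.1 ≥ 8 months; credit score 815 ≥ 760.
Both override conditions satisfied; DTI exception granted.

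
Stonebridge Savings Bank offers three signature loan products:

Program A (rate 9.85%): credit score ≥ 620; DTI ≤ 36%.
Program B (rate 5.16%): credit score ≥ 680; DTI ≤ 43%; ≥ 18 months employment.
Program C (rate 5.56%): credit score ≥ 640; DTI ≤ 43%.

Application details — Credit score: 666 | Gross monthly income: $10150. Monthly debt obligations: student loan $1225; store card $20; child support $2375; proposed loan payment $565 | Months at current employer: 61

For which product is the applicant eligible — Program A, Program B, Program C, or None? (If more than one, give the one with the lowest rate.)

Program C

Total debts = (1,225 + 20 + 2,375 + 565) = 4,185; DTI = 4,185/10,150 = 41.2%.
Program A: score 666 ≥ 620; DTI 41.2% > 36% → does not qualify.
Program B: score 666 < 680; DTI 41.2% ≤ 43%; employment 61 ≥ 18 mo → does not qualify.
Program C: score 666 ≥ 640; DTI 41.2% ≤ 43% → qualifies.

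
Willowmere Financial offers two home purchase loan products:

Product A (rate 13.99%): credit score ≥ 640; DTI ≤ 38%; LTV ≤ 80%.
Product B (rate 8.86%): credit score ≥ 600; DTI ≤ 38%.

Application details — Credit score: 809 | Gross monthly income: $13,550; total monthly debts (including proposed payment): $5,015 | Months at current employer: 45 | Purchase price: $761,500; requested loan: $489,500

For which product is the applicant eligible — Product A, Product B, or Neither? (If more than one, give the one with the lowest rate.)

DTI = 5,015/13,550 = 37%.
LTV = 489,500/761,500 = 64.3%.
Product A: score 809 ≥ 640; DTI 37% ≤ 38%; LTV 64.3% ≤ 80% → qualifies.
Product B: score 809 ≥ 600; DTI 37% ≤ 38% → qualifies.
Qualifying: Product A, Product B. Lowest rate is 8.86% → Product B.

Product B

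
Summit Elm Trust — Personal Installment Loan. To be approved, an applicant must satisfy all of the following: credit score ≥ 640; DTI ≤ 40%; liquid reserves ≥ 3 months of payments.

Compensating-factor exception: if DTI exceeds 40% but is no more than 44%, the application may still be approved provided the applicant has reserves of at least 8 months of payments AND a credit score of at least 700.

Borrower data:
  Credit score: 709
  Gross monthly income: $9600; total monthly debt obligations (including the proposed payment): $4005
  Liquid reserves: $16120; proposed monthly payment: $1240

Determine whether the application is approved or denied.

Approved

Credit score 709 ≥ 640 (meets base)
DTI: 4,005 ÷ 9,600 = 41.7%, over the 40% base limit.
Reserves = 16,120/1,240 = 13.0 months ≥ 3
41.7% falls in the override range (40%–44%), so the compensating-factor test applies.
Override check — reserves: 13.0 mo (ok); score: 709 (ok).
Both compensating conditions met → exception applies.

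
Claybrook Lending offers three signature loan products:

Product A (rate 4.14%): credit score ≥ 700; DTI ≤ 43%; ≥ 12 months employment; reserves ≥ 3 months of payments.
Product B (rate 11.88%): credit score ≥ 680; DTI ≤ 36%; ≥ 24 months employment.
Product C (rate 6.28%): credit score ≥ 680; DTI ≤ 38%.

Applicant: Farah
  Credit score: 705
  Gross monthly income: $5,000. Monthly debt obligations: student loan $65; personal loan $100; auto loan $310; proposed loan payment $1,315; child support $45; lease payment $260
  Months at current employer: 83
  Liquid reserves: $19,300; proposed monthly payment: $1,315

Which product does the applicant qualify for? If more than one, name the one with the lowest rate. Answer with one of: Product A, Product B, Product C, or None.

Product A

Total debts = (65 + 100 + 310 + 1,315 + 45 + 260) = 2,095; DTI = 2,095/5,000 = 41.9%.
Reserves = 19,300/1,315 = 14.7 months.
Product A: score 705 ≥ 700; DTI 41.9% ≤ 43%; employment 83 ≥ 12 mo; reserves 14.7 ≥ 3 mo → qualifies.
Product B: score 705 ≥ 680; DTI 41.9% > 36%; employment 83 ≥ 24 mo → does not qualify.
Product C: score 705 ≥ 680; DTI 41.9% > 38% → does not qualify.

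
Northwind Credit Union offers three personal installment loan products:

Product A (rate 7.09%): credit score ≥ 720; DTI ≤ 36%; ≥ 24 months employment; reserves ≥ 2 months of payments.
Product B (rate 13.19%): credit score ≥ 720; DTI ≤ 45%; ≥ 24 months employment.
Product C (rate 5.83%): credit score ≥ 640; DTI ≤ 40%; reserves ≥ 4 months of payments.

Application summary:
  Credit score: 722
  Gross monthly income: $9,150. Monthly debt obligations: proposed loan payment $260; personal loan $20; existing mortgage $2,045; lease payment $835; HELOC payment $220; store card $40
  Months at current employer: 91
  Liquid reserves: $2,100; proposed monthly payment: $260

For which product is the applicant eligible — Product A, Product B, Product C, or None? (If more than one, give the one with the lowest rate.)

Total debts = (260 + 20 + 2,045 + 835 + 220 + 40) = 3,420; DTI = 3,420/9,150 = 37.4%.
Reserves = 2,100/260 = 8.1 months.
Product A: score 722 ≥ 720; DTI 37.4% > 36%; employment 91 ≥ 24 mo; reserves 8.1 ≥ 2 mo → does not qualify.
Product B: score 722 ≥ 720; DTI 37.4% ≤ 45%; employment 91 ≥ 24 mo → qualifies.
Product C: score 722 ≥ 640; DTI 37.4% ≤ 40%; reserves 8.1 ≥ 4 mo → qualifies.
Qualifying: Product B, Product C. Lowest rate is 5.83% → Product C.

Product C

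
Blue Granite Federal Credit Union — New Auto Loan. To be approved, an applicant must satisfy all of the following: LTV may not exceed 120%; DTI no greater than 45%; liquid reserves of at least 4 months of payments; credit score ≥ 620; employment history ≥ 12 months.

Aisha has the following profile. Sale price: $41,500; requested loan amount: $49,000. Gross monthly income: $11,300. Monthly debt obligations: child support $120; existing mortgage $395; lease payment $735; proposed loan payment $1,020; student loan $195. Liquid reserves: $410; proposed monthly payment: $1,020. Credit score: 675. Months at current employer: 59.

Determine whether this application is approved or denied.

Denied

LTV: 49,000 ÷ 41,500 = 118.1%, within 120% cap
Total monthly debts = (120 + 395 + 735 + 1,020 + 195) = 2,465. Debt-to-income = 2,465/11,300 = 21.8% — meets 45% limit
Reserves = 410/1,020 = 0.4 months < 4
Credit score 675 ≥ 620 (meets)
Employment 59 ≥ 12 months
Fails on reserves.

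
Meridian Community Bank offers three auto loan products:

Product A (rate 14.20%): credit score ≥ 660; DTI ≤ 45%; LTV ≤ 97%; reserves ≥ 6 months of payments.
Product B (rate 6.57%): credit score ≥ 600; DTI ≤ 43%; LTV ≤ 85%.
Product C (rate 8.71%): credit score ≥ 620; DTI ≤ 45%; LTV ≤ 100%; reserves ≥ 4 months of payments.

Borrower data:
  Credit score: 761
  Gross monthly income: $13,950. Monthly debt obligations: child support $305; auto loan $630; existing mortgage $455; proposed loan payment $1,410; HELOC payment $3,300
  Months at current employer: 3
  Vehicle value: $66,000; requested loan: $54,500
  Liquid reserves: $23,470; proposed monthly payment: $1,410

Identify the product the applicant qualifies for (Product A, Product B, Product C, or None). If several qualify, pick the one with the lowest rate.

Product C

Total debts = (305 + 630 + 455 + 1,410 + 3,300) = 6,100; DTI = 6,100/13,950 = 43.7%.
LTV = 54,500/66,000 = 82.6%.
Reserves = 23,470/1,410 = 16.6 months.
Product A: score 761 ≥ 660; DTI 43.7% ≤ 45%; LTV 82.6% ≤ 97%; reserves 16.6 ≥ 6 mo → qualifies.
Product B: score 761 ≥ 600; DTI 43.7% > 43%; LTV 82.6% ≤ 85% → does not qualify.
Product C: score 761 ≥ 620; DTI 43.7% ≤ 45%; LTV 82.6% ≤ 100%; reserves 16.6 ≥ 4 mo → qualifies.
Qualifying: Product A, Product C. Lowest rate is 8.71% → Product C.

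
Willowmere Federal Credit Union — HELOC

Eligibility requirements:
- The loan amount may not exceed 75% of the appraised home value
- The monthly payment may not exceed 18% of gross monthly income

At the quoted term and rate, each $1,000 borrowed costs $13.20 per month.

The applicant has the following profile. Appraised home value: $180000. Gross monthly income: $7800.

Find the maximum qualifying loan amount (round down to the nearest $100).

Payment cap: 18% × $7,800 = $1,404/month.
At $13.20 per $1,000, that supports 1,404/13.20 × 1,000 ≈ $106,363 → $106,300.
LTV cap: 75% × $180,000 = $135,000 → $135,000.
Binding constraint: payment-to-income.

$106,300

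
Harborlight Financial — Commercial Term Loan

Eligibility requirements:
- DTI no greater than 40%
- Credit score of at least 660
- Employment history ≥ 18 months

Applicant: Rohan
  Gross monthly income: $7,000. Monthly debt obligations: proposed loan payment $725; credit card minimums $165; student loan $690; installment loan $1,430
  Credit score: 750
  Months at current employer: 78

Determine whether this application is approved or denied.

Total monthly debts = (725 + 165 + 690 + 1,430) = 3,010. Debt-to-income = 3,010/7,000 = 43% — over 40% limit
Credit score 750 ≥ 660 (meets)
Employment 78 ≥ 18 months
Fails on DTI.

Denied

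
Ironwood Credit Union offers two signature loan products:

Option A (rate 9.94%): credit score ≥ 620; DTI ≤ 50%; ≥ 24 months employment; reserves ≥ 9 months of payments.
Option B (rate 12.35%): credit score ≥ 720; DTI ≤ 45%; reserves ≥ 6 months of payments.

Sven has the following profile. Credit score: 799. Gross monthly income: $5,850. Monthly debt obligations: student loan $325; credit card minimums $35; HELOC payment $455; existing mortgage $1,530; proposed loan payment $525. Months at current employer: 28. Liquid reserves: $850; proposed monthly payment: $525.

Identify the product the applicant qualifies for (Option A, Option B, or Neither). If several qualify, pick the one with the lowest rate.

Neither

Total debts = (325 + 35 + 455 + 1,530 + 525) = 2,870; DTI = 2,870/5,850 = 49.1%.
Reserves = 850/525 = 1.6 months.
Option A: score 799 ≥ 620; DTI 49.1% ≤ 50%; employment 28 ≥ 24 mo; reserves 1.6 < 9 mo → does not qualify.
Option B: score 799 ≥ 720; DTI 49.1% > 45%; reserves 1.6 < 6 mo → does not qualify.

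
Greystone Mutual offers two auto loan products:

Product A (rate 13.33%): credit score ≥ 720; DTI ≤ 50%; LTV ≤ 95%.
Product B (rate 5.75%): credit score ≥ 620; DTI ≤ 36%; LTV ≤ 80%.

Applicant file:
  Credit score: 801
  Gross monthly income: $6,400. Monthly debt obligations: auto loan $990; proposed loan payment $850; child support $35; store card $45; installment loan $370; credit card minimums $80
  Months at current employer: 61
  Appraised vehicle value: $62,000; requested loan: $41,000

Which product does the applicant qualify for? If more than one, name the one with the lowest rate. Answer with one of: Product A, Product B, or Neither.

Total debts = (990 + 850 + 35 + 45 + 370 + 80) = 2,370; DTI = 2,370/6,400 = 37%.
LTV = 41,000/62,000 = 66.1%.
Product A: score 801 ≥ 720; DTI 37% ≤ 50%; LTV 66.1% ≤ 95% → qualifies.
Product B: score 801 ≥ 620; DTI 37% > 36%; LTV 66.1% ≤ 80% → does not qualify.

Product A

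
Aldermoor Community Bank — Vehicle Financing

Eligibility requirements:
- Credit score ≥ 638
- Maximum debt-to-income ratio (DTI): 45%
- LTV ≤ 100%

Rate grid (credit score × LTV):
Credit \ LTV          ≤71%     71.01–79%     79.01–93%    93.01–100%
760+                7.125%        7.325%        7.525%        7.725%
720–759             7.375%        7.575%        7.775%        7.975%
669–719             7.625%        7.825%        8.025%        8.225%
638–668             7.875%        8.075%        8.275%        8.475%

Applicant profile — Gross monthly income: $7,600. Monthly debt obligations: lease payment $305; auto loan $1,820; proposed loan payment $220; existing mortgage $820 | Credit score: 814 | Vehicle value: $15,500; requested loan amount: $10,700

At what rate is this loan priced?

Credit score 814 ≥ 638; Total monthly debts = (305 + 1,820 + 220 + 820) = 3,165. Debt-to-income = 3,165/7,600 = 41.6% — meets 45% limit
LTV: 10,700 ÷ 15,500 = 69%, within 100% cap
Credit 814 → row 760+; LTV 69% → column ≤71%. Grid cell → 7.125%.

7.125%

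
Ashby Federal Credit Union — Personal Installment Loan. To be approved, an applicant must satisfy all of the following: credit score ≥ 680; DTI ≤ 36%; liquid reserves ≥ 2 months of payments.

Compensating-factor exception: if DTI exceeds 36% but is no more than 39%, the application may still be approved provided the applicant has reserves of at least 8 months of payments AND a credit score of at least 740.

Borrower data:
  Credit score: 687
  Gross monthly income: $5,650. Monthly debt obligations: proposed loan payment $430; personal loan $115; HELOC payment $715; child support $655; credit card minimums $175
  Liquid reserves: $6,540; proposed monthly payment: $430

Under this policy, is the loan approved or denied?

Credit score 687 ≥ 680 (meets base)
Total debts = (430 + 115 + 715 + 655 + 175) = 2,090. DTI: 2,090 ÷ 5,650 = 37%, over the 36% base limit.
Reserves = 6,540/430 = 15.2 months ≥ 2
37% falls in the override range (36%–39%), so the compensating-factor test applies.
Override check — reserves: 15.2 mo (ok); score: 687 (below 740).
Compensating-factor requirement not fully met.

Denied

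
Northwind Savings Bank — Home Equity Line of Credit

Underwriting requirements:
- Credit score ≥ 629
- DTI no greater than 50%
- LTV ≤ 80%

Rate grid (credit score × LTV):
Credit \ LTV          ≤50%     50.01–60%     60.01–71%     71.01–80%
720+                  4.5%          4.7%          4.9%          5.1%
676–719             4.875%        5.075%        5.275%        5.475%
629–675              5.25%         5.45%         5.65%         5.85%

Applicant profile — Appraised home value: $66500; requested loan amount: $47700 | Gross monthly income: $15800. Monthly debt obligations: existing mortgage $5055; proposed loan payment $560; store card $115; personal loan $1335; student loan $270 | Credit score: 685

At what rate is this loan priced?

5.475%

Credit score 685 ≥ 629; Total monthly debts = (5,055 + 560 + 115 + 1,335 + 270) = 7,335. DTI: 7,335 ÷ 15,800 = 46.4%, within the 50% cap
Loan-to-value = 47,700/66,500 = 71.7% — pass (80% max)
Score 685 is in the 676–719 band; LTV 71.7% is in the 71.01–80% band → 5.475%.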